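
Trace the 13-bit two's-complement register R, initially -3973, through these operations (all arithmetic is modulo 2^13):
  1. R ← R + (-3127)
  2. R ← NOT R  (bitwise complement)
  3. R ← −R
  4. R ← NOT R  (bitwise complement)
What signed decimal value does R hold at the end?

Start: R = -3973 = 1000001111011.
R = -3973 + (-3127) = -7100; wraps to 1092 = 0010001000100
R = NOT 0010001000100 = 1101110111011 = -1093
R = −(-1093) = 1093 = 0010001000101
R = NOT 0010001000101 = 1101110111010 = -1094

-1094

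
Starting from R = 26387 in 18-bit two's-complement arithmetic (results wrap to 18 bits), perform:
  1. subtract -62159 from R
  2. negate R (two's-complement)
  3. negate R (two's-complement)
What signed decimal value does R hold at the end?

Start: R = 26387 = 000110011100010011.
R = 26387 − (-62159) = 88546 = 010101100111100010
R = −(88546) = -88546 = 101010011000011110
R = −(-88546) = 88546 = 010101100111100010

88546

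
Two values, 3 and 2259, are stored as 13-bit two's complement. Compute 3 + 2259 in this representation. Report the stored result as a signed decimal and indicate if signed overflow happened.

3 → 0000000000011
2259 → 0100011010011
  0000000000011
+ 0100011010011
= 0100011010110
Result 0100011010110: MSB = 0 → value 2262.
Both addends are non-negative and so is the stored result: no signed overflow.

2262; no overflow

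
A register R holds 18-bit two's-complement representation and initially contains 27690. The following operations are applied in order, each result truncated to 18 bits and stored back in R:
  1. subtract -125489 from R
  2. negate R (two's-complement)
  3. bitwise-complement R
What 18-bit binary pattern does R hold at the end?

100101011001011010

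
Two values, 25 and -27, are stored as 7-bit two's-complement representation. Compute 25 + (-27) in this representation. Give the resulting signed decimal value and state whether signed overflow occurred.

-2; no overflow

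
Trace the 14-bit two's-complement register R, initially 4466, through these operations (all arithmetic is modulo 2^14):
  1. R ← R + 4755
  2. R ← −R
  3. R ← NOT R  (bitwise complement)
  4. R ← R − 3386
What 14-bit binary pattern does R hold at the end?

01011011001010

Start: R = 4466 = 01000101110010.
R = 4466 + 4755 = 9221; wraps to -7163 = 10010000000101
R = −(-7163) = 7163 = 01101111111011
R = NOT 01101111111011 = 10010000000100 = -7164
R = -7164 − 3386 = -10550; wraps to 5834 = 01011011001010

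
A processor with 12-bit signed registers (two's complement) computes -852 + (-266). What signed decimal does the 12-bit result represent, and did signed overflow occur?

-1118; no overflow

-852 → 110010101100
-266 → 111011110110
  110010101100
+ 111011110110
= 101110100010  (discard carry-out 1)
Result 101110100010: MSB = 1 → 2978 − 4096 = -1118.
Both addends are negative and so is the stored result: no signed overflow.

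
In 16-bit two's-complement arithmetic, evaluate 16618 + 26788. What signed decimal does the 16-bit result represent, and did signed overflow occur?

-22130; overflow

16618 → 0100000011101010
26788 → 0110100010100100
  0100000011101010
+ 0110100010100100
= 1010100110001110
Result 1010100110001110: MSB = 1 → 43406 − 65536 = -22130.
Both addends are non-negative but the stored result is negative: signed overflow. The true value 16618 + 26788 = 43406 lies outside [-32768, 32767].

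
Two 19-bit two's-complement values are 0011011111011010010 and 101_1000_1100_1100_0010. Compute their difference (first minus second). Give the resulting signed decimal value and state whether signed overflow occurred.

0011011111011010010 = 114386 (signed)
101_1000_1100_1100_0010 → 1011000110011000010 = -160574 (signed)
Subtract via negate-and-add: invert 1011000110011000010 + 1 = 0100111001100111110 (i.e. 160574).
  0011011111011010010
+ 0100111001100111110
= 1000011001000010000
Result 1000011001000010000: MSB = 1 → 274960 − 524288 = -249328.
Both addends (after negating the subtrahend) are non-negative but the stored result is negative: signed overflow. The true value 114386 − (-160574) = 274960 lies outside [-262144, 262143].

-249328; overflow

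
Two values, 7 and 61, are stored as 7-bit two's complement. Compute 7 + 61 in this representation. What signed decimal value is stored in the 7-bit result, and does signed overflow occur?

-60; overflow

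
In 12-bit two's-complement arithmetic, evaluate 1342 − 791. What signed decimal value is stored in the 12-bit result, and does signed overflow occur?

1342 → 010100111110
791 → 001100010111
Subtract via negate-and-add: invert 001100010111 + 1 = 110011101001 (i.e. -791).
  010100111110
+ 110011101001
= 001000100111  (discard carry-out 1)
Result 001000100111: MSB = 0 → value 551.
Addends (after negating the subtrahend) have opposite signs, so signed overflow cannot occur.

551; no overflow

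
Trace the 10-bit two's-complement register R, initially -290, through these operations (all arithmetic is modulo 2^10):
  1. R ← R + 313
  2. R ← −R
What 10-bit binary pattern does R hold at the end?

Start: R = -290 = 1011011110.
R = -290 + 313 = 23 = 0000010111
R = −(23) = -23 = 1111101001

1111101001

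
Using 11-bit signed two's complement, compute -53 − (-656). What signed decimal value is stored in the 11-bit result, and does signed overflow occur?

-53 → 11111001011
-656 → 10101110000
Subtract via negate-and-add: invert 10101110000 + 1 = 01010010000 (i.e. 656).
  11111001011
+ 01010010000
= 01001011011  (discard carry-out 1)
Result 01001011011: MSB = 0 → value 603.
Addends (after negating the subtrahend) have opposite signs, so signed overflow cannot occur.

603; no overflow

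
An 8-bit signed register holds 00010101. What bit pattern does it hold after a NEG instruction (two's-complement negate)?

11101011

Invert: 11101010. Add 1: 11101011.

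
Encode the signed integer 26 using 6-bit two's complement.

011010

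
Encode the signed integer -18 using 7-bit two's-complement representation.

1101110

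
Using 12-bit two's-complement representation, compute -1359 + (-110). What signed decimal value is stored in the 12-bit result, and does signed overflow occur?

-1359 → 101010110001
-110 → 111110010010
  101010110001
+ 111110010010
= 101001000011  (discard carry-out 1)
Result 101001000011: MSB = 1 → 2627 − 4096 = -1469.
Both addends are negative and so is the stored result: no signed overflow.

-1469; no overflow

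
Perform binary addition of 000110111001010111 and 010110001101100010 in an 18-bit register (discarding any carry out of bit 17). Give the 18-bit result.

011101000110111001

  000110111001010111
+ 010110001101100010
= 011101000110111001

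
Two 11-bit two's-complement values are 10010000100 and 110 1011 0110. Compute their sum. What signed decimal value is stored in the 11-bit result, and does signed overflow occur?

826; overflow

10010000100 = -892 (signed)
110 1011 0110 → 11010110110 = -330 (signed)
  10010000100
+ 11010110110
= 01100111010  (discard carry-out 1)
Result 01100111010: MSB = 0 → value 826.
Both addends are negative but the stored result is non-negative: signed overflow. The true value -892 + (-330) = -1222 lies outside [-1024, 1023].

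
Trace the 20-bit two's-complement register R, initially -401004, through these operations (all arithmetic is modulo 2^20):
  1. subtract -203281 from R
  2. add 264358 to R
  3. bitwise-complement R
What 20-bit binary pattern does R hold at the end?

Start: R = -401004 = 10011110000110010100.
R = -401004 − (-203281) = -197723 = 11001111101110100101
R = -197723 + 264358 = 66635 = 00010000010001001011
R = NOT 00010000010001001011 = 11101111101110110100 = -66636

11101111101110110100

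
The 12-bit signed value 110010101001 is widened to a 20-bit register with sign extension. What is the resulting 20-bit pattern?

MSB of 110010101001 is 1; replicate it into the new high bits.
11111111|110010101001 → 11111111110010101001 (still -855).

11111111110010101001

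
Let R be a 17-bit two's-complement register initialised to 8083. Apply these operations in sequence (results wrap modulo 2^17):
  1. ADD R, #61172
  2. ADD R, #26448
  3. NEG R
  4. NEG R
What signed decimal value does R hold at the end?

-35369

Start: R = 8083 = 00001111110010011.
R = 8083 + 61172 = 69255; wraps to -61817 = 10000111010000111
R = -61817 + 26448 = -35369 = 10111010111010111
R = −(-35369) = 35369 = 01000101000101001
R = −(35369) = -35369 = 10111010111010111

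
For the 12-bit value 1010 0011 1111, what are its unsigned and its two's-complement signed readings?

unsigned = 2623, signed = -1473

Unsigned: 101000111111 = 2623.
Signed: MSB=1 → 2623 − 4096 = -1473.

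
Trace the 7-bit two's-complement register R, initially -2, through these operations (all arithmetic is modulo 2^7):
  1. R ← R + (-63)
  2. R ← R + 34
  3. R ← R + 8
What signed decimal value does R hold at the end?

Start: R = -2 = 1111110.
R = -2 + (-63) = -65; wraps to 63 = 0111111
R = 63 + 34 = 97; wraps to -31 = 1100001
R = -31 + 8 = -23 = 1101001

-23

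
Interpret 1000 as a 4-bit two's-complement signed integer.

MSB is 1, so the value is negative.
Unsigned reading: 8. Subtract 2^4 = 16: 8 − 16 = -8.

-8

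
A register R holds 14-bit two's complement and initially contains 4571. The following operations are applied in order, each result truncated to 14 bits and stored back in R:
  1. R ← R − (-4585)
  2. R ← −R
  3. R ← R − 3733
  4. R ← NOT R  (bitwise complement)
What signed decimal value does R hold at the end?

Start: R = 4571 = 01000111011011.
R = 4571 − (-4585) = 9156; wraps to -7228 = 10001111000100
R = −(-7228) = 7228 = 01110000111100
R = 7228 − 3733 = 3495 = 00110110100111
R = NOT 00110110100111 = 11001001011000 = -3496

-3496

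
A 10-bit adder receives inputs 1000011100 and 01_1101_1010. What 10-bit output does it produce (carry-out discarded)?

1111110110

  1000011100
+ 0111011010
= 1111110110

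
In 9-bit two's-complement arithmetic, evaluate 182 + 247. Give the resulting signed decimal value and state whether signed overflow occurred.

182 → 010110110
247 → 011110111
  010110110
+ 011110111
= 110101101
Result 110101101: MSB = 1 → 429 − 512 = -83.
Both addends are non-negative but the stored result is negative: signed overflow. The true value 182 + 247 = 429 lies outside [-256, 255].

-83; overflow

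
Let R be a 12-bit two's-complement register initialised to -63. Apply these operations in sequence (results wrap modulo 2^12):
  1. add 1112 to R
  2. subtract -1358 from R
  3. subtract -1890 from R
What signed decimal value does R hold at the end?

201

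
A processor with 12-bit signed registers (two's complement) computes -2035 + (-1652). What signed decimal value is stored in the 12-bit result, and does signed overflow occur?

-2035 → 100000001101
-1652 → 100110001100
  100000001101
+ 100110001100
= 000110011001  (discard carry-out 1)
Result 000110011001: MSB = 0 → value 409.
Both addends are negative but the stored result is non-negative: signed overflow. The true value -2035 + (-1652) = -3687 lies outside [-2048, 2047].

409; overflow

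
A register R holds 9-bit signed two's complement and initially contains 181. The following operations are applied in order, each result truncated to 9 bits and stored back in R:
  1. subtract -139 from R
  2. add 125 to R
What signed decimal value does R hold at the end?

Start: R = 181 = 010110101.
R = 181 − (-139) = 320; wraps to -192 = 101000000
R = -192 + 125 = -67 = 110111101

-67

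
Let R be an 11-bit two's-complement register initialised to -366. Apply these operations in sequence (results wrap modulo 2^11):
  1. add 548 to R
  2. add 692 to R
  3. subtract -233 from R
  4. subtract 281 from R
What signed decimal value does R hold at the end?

Start: R = -366 = 11010010010.
R = -366 + 548 = 182 = 00010110110
R = 182 + 692 = 874 = 01101101010
R = 874 − (-233) = 1107; wraps to -941 = 10001010011
R = -941 − 281 = -1222; wraps to 826 = 01100111010

826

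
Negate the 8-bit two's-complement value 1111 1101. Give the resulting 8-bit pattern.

00000011

Invert: 00000010. Add 1: 00000011.
Check: 11111101 = -3, 00000011 = 3.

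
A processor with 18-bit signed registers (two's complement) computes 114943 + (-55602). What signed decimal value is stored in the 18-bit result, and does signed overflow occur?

114943 → 011100000011111111
-55602 → 110010011011001110
  011100000011111111
+ 110010011011001110
= 001110011111001101  (discard carry-out 1)
Result 001110011111001101: MSB = 0 → value 59341.
Addends have opposite signs, so signed overflow cannot occur.

59341; no overflow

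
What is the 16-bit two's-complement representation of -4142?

1110111111010010

|-4142| = 4142 = 0001000000101110 in 16 bits.
Invert the bits: 1110111111010001. Add 1: 1110111111010010.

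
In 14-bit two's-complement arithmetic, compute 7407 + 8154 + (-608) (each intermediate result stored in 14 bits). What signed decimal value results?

-1431

7407 + 8154 = 15561 → wraps to -823 (11110011001001)
-823 + (-608) = -1431 (11101001101001)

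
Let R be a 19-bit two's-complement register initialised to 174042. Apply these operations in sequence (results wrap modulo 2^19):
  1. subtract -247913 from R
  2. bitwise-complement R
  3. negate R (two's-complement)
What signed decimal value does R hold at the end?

Start: R = 174042 = 0101010011111011010.
R = 174042 − (-247913) = 421955; wraps to -102333 = 1100111000001000011
R = NOT 1100111000001000011 = 0011000111110111100 = 102332
R = −(102332) = -102332 = 1100111000001000100

-102332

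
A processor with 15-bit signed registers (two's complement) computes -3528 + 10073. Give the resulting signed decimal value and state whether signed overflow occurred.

6545; no overflow

-3528 → 111001000111000
10073 → 010011101011001
  111001000111000
+ 010011101011001
= 001100110010001  (discard carry-out 1)
Result 001100110010001: MSB = 0 → value 6545.
Addends have opposite signs, so signed overflow cannot occur.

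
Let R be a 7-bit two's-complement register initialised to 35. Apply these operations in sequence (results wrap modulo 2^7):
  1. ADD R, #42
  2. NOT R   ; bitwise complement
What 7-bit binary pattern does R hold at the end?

Start: R = 35 = 0100011.
R = 35 + 42 = 77; wraps to -51 = 1001101
R = NOT 1001101 = 0110010 = 50

0110010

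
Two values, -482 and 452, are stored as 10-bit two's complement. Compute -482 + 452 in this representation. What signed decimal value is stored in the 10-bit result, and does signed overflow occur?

-30; no overflow

-482 → 1000011110
452 → 0111000100
  1000011110
+ 0111000100
= 1111100010
Result 1111100010: MSB = 1 → 994 − 1024 = -30.
Addends have opposite signs, so signed overflow cannot occur.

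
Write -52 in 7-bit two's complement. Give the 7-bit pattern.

1001100

|-52| = 52 = 0110100 in 7 bits.
Invert the bits: 1001011. Add 1: 1001100.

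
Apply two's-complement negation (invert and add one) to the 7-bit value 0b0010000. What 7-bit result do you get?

1110000

Invert: 1101111. Add 1: 1110000.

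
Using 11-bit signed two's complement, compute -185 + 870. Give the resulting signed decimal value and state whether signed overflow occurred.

-185 → 11101000111
870 → 01101100110
  11101000111
+ 01101100110
= 01010101101  (discard carry-out 1)
Result 01010101101: MSB = 0 → value 685.
Addends have opposite signs, so signed overflow cannot occur.

685; no overflow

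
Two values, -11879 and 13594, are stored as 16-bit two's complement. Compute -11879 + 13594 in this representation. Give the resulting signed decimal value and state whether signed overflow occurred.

1715; no overflow

-11879 → 1101000110011001
13594 → 0011010100011010
  1101000110011001
+ 0011010100011010
= 0000011010110011  (discard carry-out 1)
Result 0000011010110011: MSB = 0 → value 1715.
Addends have opposite signs, so signed overflow cannot occur.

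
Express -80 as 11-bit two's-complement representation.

11110110000

|-80| = 80 = 00001010000 in 11 bits.
Invert the bits: 11110101111. Add 1: 11110110000.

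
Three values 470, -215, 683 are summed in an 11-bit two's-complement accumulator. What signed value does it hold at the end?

938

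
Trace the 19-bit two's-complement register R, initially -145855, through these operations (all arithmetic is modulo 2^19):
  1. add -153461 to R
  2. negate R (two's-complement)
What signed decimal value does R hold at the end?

Start: R = -145855 = 1011100011001000001.
R = -145855 + (-153461) = -299316; wraps to 224972 = 0110110111011001100
R = −(224972) = -224972 = 1001001000100110100

-224972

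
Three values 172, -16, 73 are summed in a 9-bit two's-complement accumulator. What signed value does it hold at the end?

229

172 + (-16) = 156 (010011100)
156 + 73 = 229 (011100101)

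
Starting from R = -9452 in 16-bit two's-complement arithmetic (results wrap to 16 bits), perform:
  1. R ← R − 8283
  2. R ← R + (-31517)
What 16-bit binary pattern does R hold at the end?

0011111110011100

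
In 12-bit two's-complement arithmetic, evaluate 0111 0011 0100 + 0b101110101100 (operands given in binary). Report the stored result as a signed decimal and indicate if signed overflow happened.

0111 0011 0100 → 011100110100 = 1844 (signed)
0b101110101100 → 101110101100 = -1108 (signed)
  011100110100
+ 101110101100
= 001011100000  (discard carry-out 1)
Result 001011100000: MSB = 0 → value 736.
Addends have opposite signs, so signed overflow cannot occur.

736; no overflow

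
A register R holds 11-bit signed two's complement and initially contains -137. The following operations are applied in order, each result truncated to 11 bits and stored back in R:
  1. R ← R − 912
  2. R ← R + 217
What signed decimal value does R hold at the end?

Start: R = -137 = 11101110111.
R = -137 − 912 = -1049; wraps to 999 = 01111100111
R = 999 + 217 = 1216; wraps to -832 = 10011000000

-832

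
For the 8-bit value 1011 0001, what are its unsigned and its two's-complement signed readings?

unsigned = 177, signed = -79

Unsigned: 10110001 = 177.
Signed: MSB=1 → 177 − 256 = -79.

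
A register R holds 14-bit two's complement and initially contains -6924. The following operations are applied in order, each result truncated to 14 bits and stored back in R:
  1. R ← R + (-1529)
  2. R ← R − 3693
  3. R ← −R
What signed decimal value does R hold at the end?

-4238

Start: R = -6924 = 10010011110100.
R = -6924 + (-1529) = -8453; wraps to 7931 = 01111011111011
R = 7931 − 3693 = 4238 = 01000010001110
R = −(4238) = -4238 = 10111101110010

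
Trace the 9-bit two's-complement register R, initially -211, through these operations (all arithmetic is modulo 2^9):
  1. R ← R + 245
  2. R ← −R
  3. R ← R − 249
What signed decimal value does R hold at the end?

Start: R = -211 = 100101101.
R = -211 + 245 = 34 = 000100010
R = −(34) = -34 = 111011110
R = -34 − 249 = -283; wraps to 229 = 011100101

229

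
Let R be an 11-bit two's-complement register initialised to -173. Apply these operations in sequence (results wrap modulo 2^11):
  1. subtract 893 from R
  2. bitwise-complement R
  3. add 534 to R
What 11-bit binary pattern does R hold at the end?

11000111111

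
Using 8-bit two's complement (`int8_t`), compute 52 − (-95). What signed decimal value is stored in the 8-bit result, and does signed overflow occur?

52 → 00110100
-95 → 10100001
Subtract via negate-and-add: invert 10100001 + 1 = 01011111 (i.e. 95).
  00110100
+ 01011111
= 10010011
Result 10010011: MSB = 1 → 147 − 256 = -109.
Both addends (after negating the subtrahend) are non-negative but the stored result is negative: signed overflow. The true value 52 − (-95) = 147 lies outside [-128, 127].

-109; overflow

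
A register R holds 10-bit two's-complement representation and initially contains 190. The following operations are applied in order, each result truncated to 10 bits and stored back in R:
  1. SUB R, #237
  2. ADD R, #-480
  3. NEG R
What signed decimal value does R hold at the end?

Start: R = 190 = 0010111110.
R = 190 − 237 = -47 = 1111010001
R = -47 + (-480) = -527; wraps to 497 = 0111110001
R = −(497) = -497 = 1000001111

-497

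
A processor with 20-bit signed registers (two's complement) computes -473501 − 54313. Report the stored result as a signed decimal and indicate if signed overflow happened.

520762; overflow

-473501 → 10001100011001100011
54313 → 00001101010000101001
Subtract via negate-and-add: invert 00001101010000101001 + 1 = 11110010101111010111 (i.e. -54313).
  10001100011001100011
+ 11110010101111010111
= 01111111001000111010  (discard carry-out 1)
Result 01111111001000111010: MSB = 0 → value 520762.
Both addends (after negating the subtrahend) are negative but the stored result is non-negative: signed overflow. The true value -473501 − 54313 = -527814 lies outside [-524288, 524287].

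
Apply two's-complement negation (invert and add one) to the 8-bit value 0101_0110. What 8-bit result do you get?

10101010

Invert: 10101001. Add 1: 10101010.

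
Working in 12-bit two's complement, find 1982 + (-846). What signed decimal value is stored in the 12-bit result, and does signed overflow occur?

1136; no overflow

1982 → 011110111110
-846 → 110010110010
  011110111110
+ 110010110010
= 010001110000  (discard carry-out 1)
Result 010001110000: MSB = 0 → value 1136.
Addends have opposite signs, so signed overflow cannot occur.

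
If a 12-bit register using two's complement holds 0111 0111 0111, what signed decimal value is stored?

1911

MSB is 0, so the value is non-negative: 011101110111 = 1911.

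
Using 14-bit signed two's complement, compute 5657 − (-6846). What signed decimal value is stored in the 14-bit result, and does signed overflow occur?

5657 → 01011000011001
-6846 → 10010101000010
Subtract via negate-and-add: invert 10010101000010 + 1 = 01101010111110 (i.e. 6846).
  01011000011001
+ 01101010111110
= 11000011010111
Result 11000011010111: MSB = 1 → 12503 − 16384 = -3881.
Both addends (after negating the subtrahend) are non-negative but the stored result is negative: signed overflow. The true value 5657 − (-6846) = 12503 lies outside [-8192, 8191].

-3881; overflow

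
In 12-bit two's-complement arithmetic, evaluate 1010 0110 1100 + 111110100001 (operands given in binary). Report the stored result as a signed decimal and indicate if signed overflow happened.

-1523; no overflow

1010 0110 1100 → 101001101100 = -1428 (signed)
111110100001 = -95 (signed)
  101001101100
+ 111110100001
= 101000001101  (discard carry-out 1)
Result 101000001101: MSB = 1 → 2573 − 4096 = -1523.
Both addends are negative and so is the stored result: no signed overflow.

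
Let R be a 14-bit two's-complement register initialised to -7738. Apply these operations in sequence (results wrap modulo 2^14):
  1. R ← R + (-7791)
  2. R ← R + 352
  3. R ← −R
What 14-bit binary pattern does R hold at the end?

11101101001001

Start: R = -7738 = 10000111000110.
R = -7738 + (-7791) = -15529; wraps to 855 = 00001101010111
R = 855 + 352 = 1207 = 00010010110111
R = −(1207) = -1207 = 11101101001001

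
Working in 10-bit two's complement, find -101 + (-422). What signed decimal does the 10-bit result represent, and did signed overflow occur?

501; overflow

-101 → 1110011011
-422 → 1001011010
  1110011011
+ 1001011010
= 0111110101  (discard carry-out 1)
Result 0111110101: MSB = 0 → value 501.
Both addends are negative but the stored result is non-negative: signed overflow. The true value -101 + (-422) = -523 lies outside [-512, 511].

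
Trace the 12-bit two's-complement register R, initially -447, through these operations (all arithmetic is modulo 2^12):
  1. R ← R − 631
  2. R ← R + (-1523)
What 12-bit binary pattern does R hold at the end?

010111010111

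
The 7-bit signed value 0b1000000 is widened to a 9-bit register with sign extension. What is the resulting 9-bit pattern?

111000000

MSB of 1000000 is 1; replicate it into the new high bits.
11|1000000 → 111000000 (still -64).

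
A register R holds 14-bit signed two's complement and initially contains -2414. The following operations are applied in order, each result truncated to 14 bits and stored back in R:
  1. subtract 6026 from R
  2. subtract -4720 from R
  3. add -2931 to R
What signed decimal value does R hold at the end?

Start: R = -2414 = 11011010010010.
R = -2414 − 6026 = -8440; wraps to 7944 = 01111100001000
R = 7944 − (-4720) = 12664; wraps to -3720 = 11000101111000
R = -3720 + (-2931) = -6651 = 10011000000101

-6651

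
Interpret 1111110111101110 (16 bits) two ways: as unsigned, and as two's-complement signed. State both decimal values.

Unsigned: 1111110111101110 = 65006.
Signed: MSB=1 → 65006 − 65536 = -530.

unsigned = 65006, signed = -530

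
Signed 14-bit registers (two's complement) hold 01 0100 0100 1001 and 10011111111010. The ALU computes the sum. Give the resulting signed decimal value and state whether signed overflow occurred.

01 0100 0100 1001 → 01010001001001 = 5193 (signed)
10011111111010 = -6150 (signed)
  01010001001001
+ 10011111111010
= 11110001000011
Result 11110001000011: MSB = 1 → 15427 − 16384 = -957.
Addends have opposite signs, so signed overflow cannot occur.

-957; no overflow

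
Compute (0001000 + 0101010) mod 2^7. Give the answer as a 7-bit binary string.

  0001000
+ 0101010
= 0110010

0110010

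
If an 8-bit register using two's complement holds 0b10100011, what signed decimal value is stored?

MSB is 1, so the value is negative.
Unsigned reading: 163. Subtract 2^8 = 256: 163 − 256 = -93.

-93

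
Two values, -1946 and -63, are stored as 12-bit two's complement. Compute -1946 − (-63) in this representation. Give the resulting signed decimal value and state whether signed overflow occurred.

-1946 → 100001100110
-63 → 111111000001
Subtract via negate-and-add: invert 111111000001 + 1 = 000000111111 (i.e. 63).
  100001100110
+ 000000111111
= 100010100101
Result 100010100101: MSB = 1 → 2213 − 4096 = -1883.
Addends (after negating the subtrahend) have opposite signs, so signed overflow cannot occur.

-1883; no overflow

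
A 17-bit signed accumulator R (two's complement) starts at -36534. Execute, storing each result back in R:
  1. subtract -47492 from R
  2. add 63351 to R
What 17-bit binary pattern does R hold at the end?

10010001001000101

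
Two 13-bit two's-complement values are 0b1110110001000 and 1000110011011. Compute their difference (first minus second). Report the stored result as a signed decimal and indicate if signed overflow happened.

3053; no overflow

0b1110110001000 → 1110110001000 = -632 (signed)
1000110011011 = -3685 (signed)
Subtract via negate-and-add: invert 1000110011011 + 1 = 0111001100101 (i.e. 3685).
  1110110001000
+ 0111001100101
= 0101111101101  (discard carry-out 1)
Result 0101111101101: MSB = 0 → value 3053.
Addends (after negating the subtrahend) have opposite signs, so signed overflow cannot occur.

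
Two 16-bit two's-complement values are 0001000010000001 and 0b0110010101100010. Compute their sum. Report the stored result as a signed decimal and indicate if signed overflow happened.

30179; no overflow

0001000010000001 = 4225 (signed)
0b0110010101100010 → 0110010101100010 = 25954 (signed)
  0001000010000001
+ 0110010101100010
= 0111010111100011
Result 0111010111100011: MSB = 0 → value 30179.
Both addends are non-negative and so is the stored result: no signed overflow.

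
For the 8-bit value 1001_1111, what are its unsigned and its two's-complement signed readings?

unsigned = 159, signed = -97

Unsigned: 10011111 = 159.
Signed: MSB=1 → 159 − 256 = -97.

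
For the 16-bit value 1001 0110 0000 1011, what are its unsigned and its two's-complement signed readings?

Unsigned: 1001011000001011 = 38411.
Signed: MSB=1 → 38411 − 65536 = -27125.

unsigned = 38411, signed = -27125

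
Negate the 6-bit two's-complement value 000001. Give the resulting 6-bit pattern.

111111

Invert: 111110. Add 1: 111111.
Check: 000001 = 1, 111111 = -1.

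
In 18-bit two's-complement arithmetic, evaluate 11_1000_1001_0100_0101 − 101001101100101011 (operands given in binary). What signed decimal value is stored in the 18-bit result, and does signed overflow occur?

60954; no overflow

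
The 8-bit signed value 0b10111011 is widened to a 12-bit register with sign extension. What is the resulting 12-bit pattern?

111110111011

MSB of 10111011 is 1; replicate it into the new high bits.
1111|10111011 → 111110111011 (still -69).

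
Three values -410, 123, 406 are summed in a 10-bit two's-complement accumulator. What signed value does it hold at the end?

119

-410 + 123 = -287 (1011100001)
-287 + 406 = 119 (0001110111)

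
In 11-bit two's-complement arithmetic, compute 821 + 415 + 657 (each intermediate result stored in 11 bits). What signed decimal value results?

-155

821 + 415 = 1236 → wraps to -812 (10011010100)
-812 + 657 = -155 (11101100101)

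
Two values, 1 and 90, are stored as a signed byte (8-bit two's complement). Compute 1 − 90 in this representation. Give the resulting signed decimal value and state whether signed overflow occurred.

1 → 00000001
90 → 01011010
Subtract via negate-and-add: invert 01011010 + 1 = 10100110 (i.e. -90).
  00000001
+ 10100110
= 10100111
Result 10100111: MSB = 1 → 167 − 256 = -89.
Addends (after negating the subtrahend) have opposite signs, so signed overflow cannot occur.

-89; no overflow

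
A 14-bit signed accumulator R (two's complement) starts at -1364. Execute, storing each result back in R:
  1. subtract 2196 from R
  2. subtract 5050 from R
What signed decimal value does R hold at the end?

7774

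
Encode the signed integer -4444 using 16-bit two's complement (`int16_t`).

|-4444| = 4444 = 0001000101011100 in 16 bits.
Invert the bits: 1110111010100011. Add 1: 1110111010100100.
Check: 1110111010100100 reads as 61092 − 65536 = -4444.

1110111010100100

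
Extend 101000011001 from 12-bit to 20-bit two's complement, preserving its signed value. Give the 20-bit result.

MSB of 101000011001 is 1; replicate it into the new high bits.
11111111|101000011001 → 11111111101000011001 (still -1511).

11111111101000011001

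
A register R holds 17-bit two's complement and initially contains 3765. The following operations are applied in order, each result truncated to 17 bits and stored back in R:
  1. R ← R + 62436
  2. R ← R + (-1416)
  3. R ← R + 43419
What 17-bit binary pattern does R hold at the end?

11010011010101100

Start: R = 3765 = 00000111010110101.
R = 3765 + 62436 = 66201; wraps to -64871 = 10000001010011001
R = -64871 + (-1416) = -66287; wraps to 64785 = 01111110100010001
R = 64785 + 43419 = 108204; wraps to -22868 = 11010011010101100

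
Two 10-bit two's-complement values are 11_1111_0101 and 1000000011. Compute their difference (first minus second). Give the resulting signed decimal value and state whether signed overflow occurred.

11_1111_0101 → 1111110101 = -11 (signed)
1000000011 = -509 (signed)
Subtract via negate-and-add: invert 1000000011 + 1 = 0111111101 (i.e. 509).
  1111110101
+ 0111111101
= 0111110010  (discard carry-out 1)
Result 0111110010: MSB = 0 → value 498.
Addends (after negating the subtrahend) have opposite signs, so signed overflow cannot occur.

498; no overflow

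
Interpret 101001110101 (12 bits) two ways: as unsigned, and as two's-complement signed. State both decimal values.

Unsigned: 101001110101 = 2677.
Signed: MSB=1 → 2677 − 4096 = -1419.

unsigned = 2677, signed = -1419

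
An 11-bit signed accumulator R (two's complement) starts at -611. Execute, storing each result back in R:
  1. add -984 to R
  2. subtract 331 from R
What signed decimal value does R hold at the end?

Start: R = -611 = 10110011101.
R = -611 + (-984) = -1595; wraps to 453 = 00111000101
R = 453 − 331 = 122 = 00001111010

122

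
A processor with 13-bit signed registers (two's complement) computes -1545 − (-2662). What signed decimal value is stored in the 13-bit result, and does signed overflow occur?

-1545 → 1100111110111
-2662 → 1010110011010
Subtract via negate-and-add: invert 1010110011010 + 1 = 0101001100110 (i.e. 2662).
  1100111110111
+ 0101001100110
= 0010001011101  (discard carry-out 1)
Result 0010001011101: MSB = 0 → value 1117.
Addends (after negating the subtrahend) have opposite signs, so signed overflow cannot occur.

1117; no overflow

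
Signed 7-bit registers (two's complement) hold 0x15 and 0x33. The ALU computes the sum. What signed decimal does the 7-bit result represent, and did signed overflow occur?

-56; overflow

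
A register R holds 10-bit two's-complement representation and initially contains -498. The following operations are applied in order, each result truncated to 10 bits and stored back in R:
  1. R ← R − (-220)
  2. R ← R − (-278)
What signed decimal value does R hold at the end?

Start: R = -498 = 1000001110.
R = -498 − (-220) = -278 = 1011101010
R = -278 − (-278) = 0 = 0000000000

0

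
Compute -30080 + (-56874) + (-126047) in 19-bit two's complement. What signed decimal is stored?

-30080 + (-56874) = -86954 (1101010110001010110)
-86954 + (-126047) = -213001 (1001011111111110111)

-213001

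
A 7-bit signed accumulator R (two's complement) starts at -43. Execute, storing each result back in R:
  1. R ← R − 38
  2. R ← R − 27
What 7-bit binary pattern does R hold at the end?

0010100

Start: R = -43 = 1010101.
R = -43 − 38 = -81; wraps to 47 = 0101111
R = 47 − 27 = 20 = 0010100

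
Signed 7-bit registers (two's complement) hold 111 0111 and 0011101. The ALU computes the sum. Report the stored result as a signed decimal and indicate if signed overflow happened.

20; no overflow

111 0111 → 1110111 = -9 (signed)
0011101 = 29 (signed)
  1110111
+ 0011101
= 0010100  (discard carry-out 1)
Result 0010100: MSB = 0 → value 20.
Addends have opposite signs, so signed overflow cannot occur.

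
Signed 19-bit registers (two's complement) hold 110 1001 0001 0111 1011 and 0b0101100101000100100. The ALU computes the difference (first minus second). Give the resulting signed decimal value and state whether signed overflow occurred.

110 1001 0001 0111 1011 → 1101001000101111011 = -93829 (signed)
0b0101100101000100100 → 0101100101000100100 = 182820 (signed)
Subtract via negate-and-add: invert 0101100101000100100 + 1 = 1010011010111011100 (i.e. -182820).
  1101001000101111011
+ 1010011010111011100
= 0111100011101010111  (discard carry-out 1)
Result 0111100011101010111: MSB = 0 → value 247639.
Both addends (after negating the subtrahend) are negative but the stored result is non-negative: signed overflow. The true value -93829 − 182820 = -276649 lies outside [-262144, 262143].

247639; overflow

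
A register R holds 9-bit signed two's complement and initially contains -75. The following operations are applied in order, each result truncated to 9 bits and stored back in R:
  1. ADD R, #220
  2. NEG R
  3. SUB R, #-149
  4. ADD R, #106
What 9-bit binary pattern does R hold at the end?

001101110

Start: R = -75 = 110110101.
R = -75 + 220 = 145 = 010010001
R = −(145) = -145 = 101101111
R = -145 − (-149) = 4 = 000000100
R = 4 + 106 = 110 = 001101110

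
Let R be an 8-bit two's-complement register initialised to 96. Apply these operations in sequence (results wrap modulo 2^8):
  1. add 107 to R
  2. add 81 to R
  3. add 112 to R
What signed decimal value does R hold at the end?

-116

Start: R = 96 = 01100000.
R = 96 + 107 = 203; wraps to -53 = 11001011
R = -53 + 81 = 28 = 00011100
R = 28 + 112 = 140; wraps to -116 = 10001100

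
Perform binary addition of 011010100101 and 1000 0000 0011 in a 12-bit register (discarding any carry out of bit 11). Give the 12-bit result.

111010101000

  011010100101
+ 100000000011
= 111010101000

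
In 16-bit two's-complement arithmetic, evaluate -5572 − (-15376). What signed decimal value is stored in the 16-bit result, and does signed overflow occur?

9804; no overflow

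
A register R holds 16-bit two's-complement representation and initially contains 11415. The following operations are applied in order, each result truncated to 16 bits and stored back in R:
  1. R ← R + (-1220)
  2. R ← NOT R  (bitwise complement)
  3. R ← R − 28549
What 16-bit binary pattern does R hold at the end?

Start: R = 11415 = 0010110010010111.
R = 11415 + (-1220) = 10195 = 0010011111010011
R = NOT 0010011111010011 = 1101100000101100 = -10196
R = -10196 − 28549 = -38745; wraps to 26791 = 0110100010100111

0110100010100111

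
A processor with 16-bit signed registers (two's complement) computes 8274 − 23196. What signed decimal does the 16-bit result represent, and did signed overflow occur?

-14922; no overflow

8274 → 0010000001010010
23196 → 0101101010011100
Subtract via negate-and-add: invert 0101101010011100 + 1 = 1010010101100100 (i.e. -23196).
  0010000001010010
+ 1010010101100100
= 1100010110110110
Result 1100010110110110: MSB = 1 → 50614 − 65536 = -14922.
Addends (after negating the subtrahend) have opposite signs, so signed overflow cannot occur.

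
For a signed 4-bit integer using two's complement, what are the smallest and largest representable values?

min = -8, max = 7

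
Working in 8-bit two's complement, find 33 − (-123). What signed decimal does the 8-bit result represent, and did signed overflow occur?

-100; overflow

33 → 00100001
-123 → 10000101
Subtract via negate-and-add: invert 10000101 + 1 = 01111011 (i.e. 123).
  00100001
+ 01111011
= 10011100
Result 10011100: MSB = 1 → 156 − 256 = -100.
Both addends (after negating the subtrahend) are non-negative but the stored result is negative: signed overflow. The true value 33 − (-123) = 156 lies outside [-128, 127].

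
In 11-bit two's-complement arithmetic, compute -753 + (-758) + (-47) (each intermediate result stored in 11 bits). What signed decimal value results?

-753 + (-758) = -1511 → wraps to 537 (01000011001)
537 + (-47) = 490 (00111101010)

490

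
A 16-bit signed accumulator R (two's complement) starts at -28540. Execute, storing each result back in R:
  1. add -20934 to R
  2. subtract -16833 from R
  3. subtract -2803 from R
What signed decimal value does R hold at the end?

Start: R = -28540 = 1001000010000100.
R = -28540 + (-20934) = -49474; wraps to 16062 = 0011111010111110
R = 16062 − (-16833) = 32895; wraps to -32641 = 1000000001111111
R = -32641 − (-2803) = -29838 = 1000101101110010

-29838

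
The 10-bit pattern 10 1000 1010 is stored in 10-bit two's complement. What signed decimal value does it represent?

MSB is 1, so the value is negative.
Invert: 0101110101. Add 1: 0101110110 = 374. So the value is −374.

-374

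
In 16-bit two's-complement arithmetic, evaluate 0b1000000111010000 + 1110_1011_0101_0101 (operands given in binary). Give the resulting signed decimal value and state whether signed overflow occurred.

27941; overflow

0b1000000111010000 → 1000000111010000 = -32304 (signed)
1110_1011_0101_0101 → 1110101101010101 = -5291 (signed)
  1000000111010000
+ 1110101101010101
= 0110110100100101  (discard carry-out 1)
Result 0110110100100101: MSB = 0 → value 27941.
Both addends are negative but the stored result is non-negative: signed overflow. The true value -32304 + (-5291) = -37595 lies outside [-32768, 32767].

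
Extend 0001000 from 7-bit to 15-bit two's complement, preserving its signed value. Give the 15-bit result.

000000000001000

MSB of 0001000 is 0; replicate it into the new high bits.
00000000|0001000 → 000000000001000 (still 8).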